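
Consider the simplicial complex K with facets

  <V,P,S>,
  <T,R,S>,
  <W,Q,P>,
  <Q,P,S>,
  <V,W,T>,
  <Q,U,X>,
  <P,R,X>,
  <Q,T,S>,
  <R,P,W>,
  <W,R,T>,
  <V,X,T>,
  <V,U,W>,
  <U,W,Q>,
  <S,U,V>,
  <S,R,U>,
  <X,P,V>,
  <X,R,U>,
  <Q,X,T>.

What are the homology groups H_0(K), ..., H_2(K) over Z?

H_0 ≅ Z,  H_1 ≅ Z^2,  H_2 ≅ Z.

Fix the vertex order P < Q < R < S < T < U < V < W < X and write every simplex with vertices in increasing order. Then dim K = 2 and the simplices of K are:

  0-simplices (9): P, Q, R, S, T, U, V, W, X
  1-simplices (27): PQ, PR, PS, PV, PW, PX, QS, QT, QU, QW, QX, RS, RT, RU, RW, RX, ST, SU, SV, TV, TW, TX, UV, UW, UX, VW, VX
  2-simplices (18): PQS, PQW, PRW, PRX, PSV, PVX, QST, QTX, QUW, QUX, RST, RSU, RTW, RUX, SUV, TVW, TVX, UVW

so the chain groups are C_0 ≅ Z^9, C_1 ≅ Z^27, C_2 ≅ Z^18.

The boundary map ∂_1: C_1 → C_0 sends each edge [p,q] (with p < q) to q − p. For instance
  ∂RX = X − R.
The 9×27 boundary matrix has rank 8 and Smith normal form diag(1,1,1,1,1,1,1,1).

∂_2: C_2 → C_1 sends each 2-simplex [p,q,r] to [q,r] − [p,r] + [p,q]. For instance
  ∂PQS = QS − PS + PQ,
  ∂UVW = VW − UW + UV.
The resulting 27×18 matrix has rank 17, and its Smith normal form has invariant factors (1,1,1,1,1,1,1,1,1,1,1,1,1,1,1,1,1).

Reading off H_k = ker ∂_k / im ∂_{k+1}:

  H_0: rank C_0 − rank ∂_1 = 9 − 8 = 1, and the invariant factors of ∂_1 are all 1, so H_0 ≅ Z.
  H_1: rank ker ∂_1 − rank ∂_2 = (27 − 8) − 17 = 2, and the invariant factors of ∂_2 are all 1, so H_1 ≅ Z^2.
  H_2: rank ker ∂_2 − rank ∂_3 = (18 − 17) − 0 = 1, and there is no ∂_3, so H_2 ≅ Z.

(K is a triangulation of the torus T^2.)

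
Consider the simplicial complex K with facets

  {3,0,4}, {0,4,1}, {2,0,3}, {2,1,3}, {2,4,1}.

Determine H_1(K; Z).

K has 5 vertices, 10 edges, 5 triangles.
rank ∂_1 = 4, rank ∂_2 = 5 ⇒ b_1 = 10 − 4 − 5 = 1; all invariant factors of ∂_2 are 1 so no torsion. So H_1 ≅ Z.

H_1 = Z.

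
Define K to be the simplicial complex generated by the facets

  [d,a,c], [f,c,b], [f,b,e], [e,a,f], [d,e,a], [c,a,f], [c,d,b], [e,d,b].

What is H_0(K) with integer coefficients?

Fix the vertex order a < b < c < d < e < f and write every simplex with vertices in increasing order. Then dim K = 2 and the simplices of K are:

  0-simplices (6): a, b, c, d, e, f
  1-simplices (12): ac, ad, ae, af, bc, bd, be, bf, cd, cf, de, ef
  2-simplices (8): acd, acf, ade, aef, bcd, bcf, bde, bef

so the chain groups are C_0 ≅ Z^6, C_1 ≅ Z^12, C_2 ≅ Z^8.

The boundary map ∂_1: C_1 → C_0 is given by ∂[p,q] = [q] − [p]. For instance
  ∂ef = f − e.
The resulting 6×12 matrix has rank 5, and its Smith normal form has invariant factors (1,1,1,1,1).

Boundary ∂_2: C_2 → C_1 acts by ∂[p,q,r] = [q,r] − [p,r] + [p,q]. For instance
  ∂ade = de − ae + ad,
  ∂bcf = cf − bf + bc.
As a 12×8 matrix over Z this has rank 7, with invariant factors (1,1,1,1,1,1,1).

Now H_k = ker ∂_k / im ∂_{k+1}, so:

  H_0: rank C_0 − rank ∂_1 = 6 − 5 = 1, and the invariant factors of ∂_1 are all 1, so H_0 ≅ Z.

H_0 = Z.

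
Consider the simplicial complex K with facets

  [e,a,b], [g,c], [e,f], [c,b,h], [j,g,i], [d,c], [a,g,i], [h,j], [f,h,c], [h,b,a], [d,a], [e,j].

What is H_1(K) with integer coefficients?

H_1 = Z^5.

Take the total order a < b < c < d < e < f < g < h < i < j on the vertex set. Then K (dimension 2) consists of the simplices:

  0-simplices (10): a, b, c, d, e, f, g, h, i, j
  1-simplices (20): ab, ad, ae, ag, ah, ai, bc, be, bh, cd, cf, cg, ch, ef, ej, fh, gi, gj, hj, ij
  2-simplices (6): abe, abh, agi, bch, cfh, gij

giving chain groups C_0 ≅ Z^10, C_1 ≅ Z^20, C_2 ≅ Z^6.

Boundary ∂_1: C_1 → C_0 sends each edge [p,q] (with p < q) to q − p. For instance
  ∂bc = c − b.
The resulting 10×20 matrix has rank 9, and its Smith normal form has invariant factors (1,1,1,1,1,1,1,1,1).

∂_2: C_2 → C_1 sends each 2-simplex [p,q,r] to [q,r] − [p,r] + [p,q]. For instance
  ∂abe = be − ae + ab,
  ∂agi = gi − ai + ag.
This gives a 20×6 integer matrix of rank 6; reducing to Smith normal form yields diagonal entries (1,1,1,1,1,1).

Reading off H_k = ker ∂_k / im ∂_{k+1}:

  H_1: rank ker ∂_1 − rank ∂_2 = (20 − 9) − 6 = 5, and the invariant factors of ∂_2 are all 1, so H_1 = Z^5.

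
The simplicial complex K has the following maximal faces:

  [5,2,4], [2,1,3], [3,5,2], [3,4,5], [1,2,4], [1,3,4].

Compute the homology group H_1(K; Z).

H_1 = 0.

Order the vertices as 1 < 2 < 3 < 4 < 5. Listing each simplex with vertices in this order, K has dimension 2 with simplices:

  0-simplices (5): [1], [2], [3], [4], [5]
  1-simplices (9): [1,2], [1,3], [1,4], [2,3], [2,4], [2,5], [3,4], [3,5], [4,5]
  2-simplices (6): [1,2,3], [1,2,4], [1,3,4], [2,3,5], [2,4,5], [3,4,5]

so the chain groups are C_0 ≅ Z^5, C_1 ≅ Z^9, C_2 ≅ Z^6.

∂_1: C_1 → C_0 sends each edge [p,q] (with p < q) to q − p. For instance
  ∂[1,3] = [3] − [1].
The resulting 5×9 matrix has rank 4, and its Smith normal form has invariant factors (1,1,1,1).

∂_2: C_2 → C_1 sends each 2-simplex [p,q,r] to [q,r] − [p,r] + [p,q]. For instance
  ∂[1,2,3] = [2,3] − [1,3] + [1,2],
  ∂[1,2,4] = [2,4] − [1,4] + [1,2].
The resulting 9×6 matrix has rank 5, and its Smith normal form has invariant factors (1,1,1,1,1).

Computing H_k = (kernel of ∂_k) / (image of ∂_{k+1}):

  H_1: rank ker ∂_1 − rank ∂_2 = (9 − 4) − 5 = 0, and the invariant factors of ∂_2 are all 1, so H_1 = 0.

(K is a triangulation of the 2-sphere S^2.)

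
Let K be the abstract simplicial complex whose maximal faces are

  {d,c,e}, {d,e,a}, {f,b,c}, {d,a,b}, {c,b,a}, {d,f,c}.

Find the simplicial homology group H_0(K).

Take the total order a < b < c < d < e < f on the vertex set. Then K (dimension 2) consists of the simplices:

  0-simplices (6): a, b, c, d, e, f
  1-simplices (12): ab, ac, ad, ae, bc, bd, bf, cd, ce, cf, de, df
  2-simplices (6): abc, abd, ade, bcf, cde, cdf

giving chain groups C_0 ≅ Z^6, C_1 ≅ Z^12, C_2 ≅ Z^6.

∂_1: C_1 → C_0 sends each edge [p,q] (with p < q) to q − p.
This gives a 6×12 integer matrix of rank 5; reducing to Smith normal form yields diagonal entries (1,1,1,1,1).

The boundary map ∂_2: C_2 → C_1 acts by ∂[p,q,r] = [q,r] − [p,r] + [p,q]. For instance
  ∂ade = de − ae + ad,
  ∂abd = bd − ad + ab.
This gives a 12×6 integer matrix of rank 6; reducing to Smith normal form yields diagonal entries (1,1,1,1,1,1).

Reading off H_k = ker ∂_k / im ∂_{k+1}:

  H_0: rank C_0 − rank ∂_1 = 6 − 5 = 1, and the invariant factors of ∂_1 are all 1, so H_0 = Z.

H_0 = Z.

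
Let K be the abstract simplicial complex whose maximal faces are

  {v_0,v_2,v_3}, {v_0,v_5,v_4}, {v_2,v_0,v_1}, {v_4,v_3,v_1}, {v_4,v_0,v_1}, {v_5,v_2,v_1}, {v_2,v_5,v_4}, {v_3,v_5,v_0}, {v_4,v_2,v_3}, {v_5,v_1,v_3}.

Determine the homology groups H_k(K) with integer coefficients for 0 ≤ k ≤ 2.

Take the total order v_0 < v_1 < v_2 < v_3 < v_4 < v_5 on the vertex set. Then K (dimension 2) consists of the simplices:

  0-simplices (6): [v_0], [v_1], [v_2], [v_3], [v_4], [v_5]
  1-simplices (15): (15 of them)
  2-simplices (10): [v_0,v_1,v_2], [v_0,v_1,v_4], [v_0,v_2,v_3], [v_0,v_3,v_5], [v_0,v_4,v_5], [v_1,v_2,v_5], [v_1,v_3,v_4], [v_1,v_3,v_5], [v_2,v_3,v_4], [v_2,v_4,v_5]

so the chain groups are C_0 ≅ Z^6, C_1 ≅ Z^15, C_2 ≅ Z^10.

The boundary map ∂_1: C_1 → C_0 maps an edge to its endpoints' difference, ∂[p,q] = q − p.
This gives a 6×15 integer matrix of rank 5; reducing to Smith normal form yields diagonal entries (1,1,1,1,1).

∂_2: C_2 → C_1 sends each 2-simplex [p,q,r] to [q,r] − [p,r] + [p,q]. For instance
  ∂[v_0,v_3,v_5] = [v_3,v_5] − [v_0,v_5] + [v_0,v_3],
  ∂[v_1,v_3,v_5] = [v_3,v_5] − [v_1,v_5] + [v_1,v_3].
This gives a 15×10 integer matrix of rank 10; reducing to Smith normal form yields diagonal entries (1,1,1,1,1,1,1,1,1,2).

Reading off H_k = ker ∂_k / im ∂_{k+1}:

  H_0: rank C_0 − rank ∂_1 = 6 − 5 = 1, and the invariant factors of ∂_1 are all 1, so H_0 ≅ Z.
  H_1: rank ker ∂_1 − rank ∂_2 = (15 − 5) − 10 = 0, and ∂_2 has invariant factor 2 > 1, so H_1 ≅ Z/2Z.
  H_2: rank ker ∂_2 − rank ∂_3 = (10 − 10) − 0 = 0, and there is no ∂_3, so H_2 ≅ 0.

As a check, the Euler characteristic is 6 − 15 + 10 = 1, which agrees with 1 − 0 + 0 = 1.

H_0 = Z,  H_1 = Z/2Z,  H_2 = 0.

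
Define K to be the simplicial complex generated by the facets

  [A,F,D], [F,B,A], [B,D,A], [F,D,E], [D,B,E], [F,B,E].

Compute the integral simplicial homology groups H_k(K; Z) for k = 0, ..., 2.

H_0 = Z,  H_1 = 0,  H_2 = Z.

Order the vertices as A < B < D < E < F. Listing each simplex with vertices in this order, K has dimension 2 with simplices:

  0-simplices (5): A, B, D, E, F
  1-simplices (9): AB, AD, AF, BD, BE, BF, DE, DF, EF
  2-simplices (6): ABD, ABF, ADF, BDE, BEF, DEF

giving chain groups C_0 ≅ Z^5, C_1 ≅ Z^9, C_2 ≅ Z^6.

∂_1: C_1 → C_0 maps an edge to its endpoints' difference, ∂[p,q] = q − p. For instance
  ∂BD = D − B.
As a 5×9 matrix over Z this has rank 4, with invariant factors (1,1,1,1).

∂_2: C_2 → C_1 sends each 2-simplex [p,q,r] to [q,r] − [p,r] + [p,q]. For instance
  ∂DEF = EF − DF + DE,
  ∂ADF = DF − AF + AD.
The resulting 9×6 matrix has rank 5, and its Smith normal form has invariant factors (1,1,1,1,1).

Now H_k = ker ∂_k / im ∂_{k+1}, so:

  H_0: rank C_0 − rank ∂_1 = 5 − 4 = 1, and the invariant factors of ∂_1 are all 1, so H_0 = Z.
  H_1: rank ker ∂_1 − rank ∂_2 = (9 − 4) − 5 = 0, and the invariant factors of ∂_2 are all 1, so H_1 = 0.
  H_2: rank ker ∂_2 − rank ∂_3 = (6 − 5) − 0 = 1, and there is no ∂_3, so H_2 = Z.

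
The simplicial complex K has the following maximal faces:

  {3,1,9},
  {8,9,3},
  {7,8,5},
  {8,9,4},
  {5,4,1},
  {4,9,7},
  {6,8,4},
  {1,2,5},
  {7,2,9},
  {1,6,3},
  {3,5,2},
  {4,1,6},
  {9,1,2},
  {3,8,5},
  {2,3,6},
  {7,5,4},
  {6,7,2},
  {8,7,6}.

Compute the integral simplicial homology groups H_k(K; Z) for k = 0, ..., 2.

H_0 ≅ Z,  H_1 ≅ Z × Z/2,  H_2 = 0.

We work with the vertex ordering 1 < 2 < 3 < 4 < 5 < 6 < 7 < 8 < 9. The simplices of K, each written with vertices in increasing order, are:

  0-simplices (9): [1], [2], [3], [4], [5], [6], [7], [8], [9]
  1-simplices (27): (27 of them)
  2-simplices (18): [1,2,5], [1,2,9], [1,3,6], [1,3,9], [1,4,5], [1,4,6], [2,3,5], [2,3,6], [2,6,7], [2,7,9], [3,5,8], [3,8,9], [4,5,7], [4,6,8], [4,7,9], [4,8,9], [5,7,8], [6,7,8]

Hence C_0 ≅ Z^9, C_1 ≅ Z^27, C_2 ≅ Z^18.

∂_1: C_1 → C_0 is given by ∂[p,q] = [q] − [p]. For instance
  ∂[3,6] = [6] − [3].
The resulting 9×27 matrix has rank 8, and its Smith normal form has invariant factors (1,1,1,1,1,1,1,1).

∂_2: C_2 → C_1 acts by ∂[p,q,r] = [q,r] − [p,r] + [p,q]. For instance
  ∂[4,5,7] = [5,7] − [4,7] + [4,5],
  ∂[1,4,6] = [4,6] − [1,6] + [1,4].
The 27×18 boundary matrix has rank 18 and Smith normal form diag(1,1,1,1,1,1,1,1,1,1,1,1,1,1,1,1,1,2).

Reading off H_k = ker ∂_k / im ∂_{k+1}:

  H_0: rank C_0 − rank ∂_1 = 9 − 8 = 1, and the invariant factors of ∂_1 are all 1, so H_0 = Z.
  H_1: rank ker ∂_1 − rank ∂_2 = (27 − 8) − 18 = 1, and ∂_2 has invariant factor 2 > 1, so H_1 = Z × Z/2.
  H_2: rank ker ∂_2 − rank ∂_3 = (18 − 18) − 0 = 0, and there is no ∂_3, so H_2 = 0.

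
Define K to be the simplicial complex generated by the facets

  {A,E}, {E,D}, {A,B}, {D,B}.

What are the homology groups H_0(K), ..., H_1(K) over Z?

Fix the vertex order A < B < D < E and write every simplex with vertices in increasing order. Then dim K = 1 and the simplices of K are:

  0-simplices (4): A, B, D, E
  1-simplices (4): AB, AE, BD, DE

giving chain groups C_0 ≅ Z^4, C_1 ≅ Z^4.

∂_1: C_1 → C_0 maps an edge to its endpoints' difference, ∂[p,q] = q − p. For instance
  ∂BD = D − B.
As a 4×4 matrix over Z this has rank 3, with invariant factors (1,1,1).

Computing H_k = (kernel of ∂_k) / (image of ∂_{k+1}):

  H_0: rank C_0 − rank ∂_1 = 4 − 3 = 1, and the invariant factors of ∂_1 are all 1, so H_0 = Z.
  H_1: rank ker ∂_1 − rank ∂_2 = (4 − 3) − 0 = 1, and there is no ∂_2, so H_1 = Z.

(K is a triangulation of the circle S^1.)

H_0 ≅ Z,  H_1 ≅ Z.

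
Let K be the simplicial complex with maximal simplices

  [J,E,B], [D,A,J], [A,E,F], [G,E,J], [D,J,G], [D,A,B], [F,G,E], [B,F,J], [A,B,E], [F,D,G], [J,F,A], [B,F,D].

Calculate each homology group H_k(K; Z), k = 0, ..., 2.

H_0 ≅ Z,  H_1 ≅ Z/2,  H_2 = 0.

Take the total order A < B < D < E < F < G < J on the vertex set. Then K (dimension 2) consists of the simplices:

  0-simplices (7): A, B, D, E, F, G, J
  1-simplices (18): AB, AD, AE, AF, AJ, BD, BE, BF, BJ, DF, DG, DJ, EF, EG, EJ, FG, FJ, GJ
  2-simplices (12): ABD, ABE, ADJ, AEF, AFJ, BDF, BEJ, BFJ, DFG, DGJ, EFG, EGJ

so the chain groups are C_0 ≅ Z^7, C_1 ≅ Z^18, C_2 ≅ Z^12.

∂_1: C_1 → C_0 is given by ∂[p,q] = [q] − [p]. For instance
  ∂BJ = J − B.
This gives a 7×18 integer matrix of rank 6; reducing to Smith normal form yields diagonal entries (1,1,1,1,1,1).

∂_2: C_2 → C_1 sends each 2-simplex [p,q,r] to [q,r] − [p,r] + [p,q]. For instance
  ∂ABD = BD − AD + AB,
  ∂EGJ = GJ − EJ + EG.
As a 18×12 matrix over Z this has rank 12, with invariant factors (1,1,1,1,1,1,1,1,1,1,1,2).

From H_k ≅ ker(∂_k) / im(∂_{k+1}) we obtain:

  H_0: rank C_0 − rank ∂_1 = 7 − 6 = 1, and the invariant factors of ∂_1 are all 1, so H_0 = Z.
  H_1: rank ker ∂_1 − rank ∂_2 = (18 − 6) − 12 = 0, and ∂_2 has invariant factor 2 > 1, so H_1 = Z/2.
  H_2: rank ker ∂_2 − rank ∂_3 = (12 − 12) − 0 = 0, and there is no ∂_3, so H_2 = 0.

(K is a triangulation of the real projective plane RP^2.)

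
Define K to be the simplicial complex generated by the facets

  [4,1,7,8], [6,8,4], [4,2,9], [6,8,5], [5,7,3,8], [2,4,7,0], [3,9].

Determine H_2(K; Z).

Fix the vertex order 0 < 1 < 2 < 3 < 4 < 5 < 6 < 7 < 8 < 9 and write every simplex with vertices in increasing order. Then dim K = 3 and the simplices of K are:

  0-simplices (10): [0], [1], [2], [3], [4], [5], [6], [7], [8], [9]
  1-simplices (22): [0,2], [0,4], [0,7], [1,4], [1,7], [1,8], [2,4], [2,7], [2,9], [3,5], [3,7], [3,8], [3,9], [4,6], [4,7], [4,8], [4,9], [5,6], [5,7], [5,8], [6,8], [7,8]
  2-simplices (15): [0,2,4], [0,2,7], [0,4,7], [1,4,7], [1,4,8], [1,7,8], [2,4,7], [2,4,9], [3,5,7], [3,5,8], [3,7,8], [4,6,8], [4,7,8], [5,6,8], [5,7,8]
  3-simplices (3): [0,2,4,7], [1,4,7,8], [3,5,7,8]

so the chain groups are C_0 ≅ Z^10, C_1 ≅ Z^22, C_2 ≅ Z^15, C_3 ≅ Z^3.

The boundary map ∂_1: C_1 → C_0 maps an edge to its endpoints' difference, ∂[p,q] = q − p.
The resulting 10×22 matrix has rank 9, and its Smith normal form has invariant factors (1,1,1,1,1,1,1,1,1).

∂_2: C_2 → C_1 sends each 2-simplex [p,q,r] to [q,r] − [p,r] + [p,q]. For instance
  ∂[4,6,8] = [6,8] − [4,8] + [4,6],
  ∂[1,4,7] = [4,7] − [1,7] + [1,4].
The resulting 22×15 matrix has rank 12, and its Smith normal form has invariant factors (1,1,1,1,1,1,1,1,1,1,1,1).

Boundary ∂_3: C_3 → C_2 sends each 3-simplex σ to the alternating sum Σ_i (−1)^i (σ with its i-th vertex removed). For instance
  ∂[1,4,7,8] = [4,7,8] − [1,7,8] + [1,4,8] − [1,4,7],
  ∂[0,2,4,7] = [2,4,7] − [0,4,7] + [0,2,7] − [0,2,4].
This gives a 15×3 integer matrix of rank 3; reducing to Smith normal form yields diagonal entries (1,1,1).

From H_k ≅ ker(∂_k) / im(∂_{k+1}) we obtain:

  H_2: rank ker ∂_2 − rank ∂_3 = (15 − 12) − 3 = 0, and the invariant factors of ∂_3 are all 1, so H_2 = 0.

H_2 = 0.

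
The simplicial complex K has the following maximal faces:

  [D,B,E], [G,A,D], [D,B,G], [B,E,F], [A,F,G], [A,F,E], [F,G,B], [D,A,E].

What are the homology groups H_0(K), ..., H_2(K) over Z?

H_0 = Z,  H_1 = 0,  H_2 = Z.

Order the vertices as A < B < D < E < F < G. Listing each simplex with vertices in this order, K has dimension 2 with simplices:

  0-simplices (6): A, B, D, E, F, G
  1-simplices (12): AD, AE, AF, AG, BD, BE, BF, BG, DE, DG, EF, FG
  2-simplices (8): ADE, ADG, AEF, AFG, BDE, BDG, BEF, BFG

giving chain groups C_0 ≅ Z^6, C_1 ≅ Z^12, C_2 ≅ Z^8.

The boundary map ∂_1: C_1 → C_0 is given by ∂[p,q] = [q] − [p]. For instance
  ∂FG = G − F.
The resulting 6×12 matrix has rank 5, and its Smith normal form has invariant factors (1,1,1,1,1).

∂_2: C_2 → C_1 sends each 2-simplex [p,q,r] to [q,r] − [p,r] + [p,q]. For instance
  ∂ADG = DG − AG + AD,
  ∂BDE = DE − BE + BD.
As a 12×8 matrix over Z this has rank 7, with invariant factors (1,1,1,1,1,1,1).

Now H_k = ker ∂_k / im ∂_{k+1}, so:

  H_0: rank C_0 − rank ∂_1 = 6 − 5 = 1, and the invariant factors of ∂_1 are all 1, so H_0 ≅ Z.
  H_1: rank ker ∂_1 − rank ∂_2 = (12 − 5) − 7 = 0, and the invariant factors of ∂_2 are all 1, so H_1 ≅ 0.
  H_2: rank ker ∂_2 − rank ∂_3 = (8 − 7) − 0 = 1, and there is no ∂_3, so H_2 ≅ Z.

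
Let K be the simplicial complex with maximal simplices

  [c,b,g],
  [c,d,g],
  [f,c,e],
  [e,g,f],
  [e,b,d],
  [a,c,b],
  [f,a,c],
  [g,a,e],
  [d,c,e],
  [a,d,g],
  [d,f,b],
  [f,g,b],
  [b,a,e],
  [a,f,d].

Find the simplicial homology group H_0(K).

Order the vertices as a < b < c < d < e < f < g. Listing each simplex with vertices in this order, K has dimension 2 with simplices:

  0-simplices (7): a, b, c, d, e, f, g
  1-simplices (21): ab, ac, ad, ae, af, ag, bc, bd, be, bf, bg, cd, ce, cf, cg, de, df, dg, ef, eg, fg
  2-simplices (14): abc, abe, acf, adf, adg, aeg, bcg, bde, bdf, bfg, cde, cdg, cef, efg

Hence C_0 ≅ Z^7, C_1 ≅ Z^21, C_2 ≅ Z^14.

The boundary map ∂_1: C_1 → C_0 is given by ∂[p,q] = [q] − [p]. For instance
  ∂bc = c − b.
This gives a 7×21 integer matrix of rank 6; reducing to Smith normal form yields diagonal entries (1,1,1,1,1,1).

∂_2: C_2 → C_1 sends each 2-simplex [p,q,r] to [q,r] − [p,r] + [p,q]. For instance
  ∂abe = be − ae + ab,
  ∂efg = fg − eg + ef.
The 21×14 boundary matrix has rank 13 and Smith normal form diag(1,1,1,1,1,1,1,1,1,1,1,1,1).

Computing H_k = (kernel of ∂_k) / (image of ∂_{k+1}):

  H_0: rank C_0 − rank ∂_1 = 7 − 6 = 1, and the invariant factors of ∂_1 are all 1, so H_0 ≅ Z.

H_0 = Z.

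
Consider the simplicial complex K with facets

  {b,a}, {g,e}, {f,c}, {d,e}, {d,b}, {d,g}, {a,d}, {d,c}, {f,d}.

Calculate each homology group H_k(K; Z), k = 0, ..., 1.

H_0 ≅ Z,  H_1 ≅ Z^3.

Fix the vertex order a < b < c < d < e < f < g and write every simplex with vertices in increasing order. Then dim K = 1 and the simplices of K are:

  0-simplices (7): a, b, c, d, e, f, g
  1-simplices (9): ab, ad, bd, cd, cf, de, df, dg, eg

so the chain groups are C_0 ≅ Z^7, C_1 ≅ Z^9.

Boundary ∂_1: C_1 → C_0 maps an edge to its endpoints' difference, ∂[p,q] = q − p.
This gives a 7×9 integer matrix of rank 6; reducing to Smith normal form yields diagonal entries (1,1,1,1,1,1).

Reading off H_k = ker ∂_k / im ∂_{k+1}:

  H_0: rank C_0 − rank ∂_1 = 7 − 6 = 1, and the invariant factors of ∂_1 are all 1, so H_0 ≅ Z.
  H_1: rank ker ∂_1 − rank ∂_2 = (9 − 6) − 0 = 3, and there is no ∂_2, so H_1 ≅ Z^3.

As a check, the Euler characteristic is 7 − 9 = -2, which agrees with 1 − 3 = -2.
(K is a triangulation of a wedge of 3 circles.)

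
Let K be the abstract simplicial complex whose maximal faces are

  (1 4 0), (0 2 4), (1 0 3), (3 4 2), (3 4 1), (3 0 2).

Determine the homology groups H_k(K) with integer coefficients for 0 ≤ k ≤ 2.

H_0 ≅ Z,  H_1 = 0,  H_2 ≅ Z.

K has 5 vertices, 9 edges, 6 triangles.
rank ∂_0 = 0, rank ∂_1 = 4 ⇒ b_0 = 5 − 0 − 4 = 1; all invariant factors of ∂_1 are 1 so no torsion. So H_0 ≅ Z.
rank ∂_1 = 4, rank ∂_2 = 5 ⇒ b_1 = 9 − 4 − 5 = 0; all invariant factors of ∂_2 are 1 so no torsion. So H_1 ≅ 0.
rank ∂_2 = 5, rank ∂_3 = 0 ⇒ b_2 = 6 − 5 − 0 = 1. So H_2 ≅ Z.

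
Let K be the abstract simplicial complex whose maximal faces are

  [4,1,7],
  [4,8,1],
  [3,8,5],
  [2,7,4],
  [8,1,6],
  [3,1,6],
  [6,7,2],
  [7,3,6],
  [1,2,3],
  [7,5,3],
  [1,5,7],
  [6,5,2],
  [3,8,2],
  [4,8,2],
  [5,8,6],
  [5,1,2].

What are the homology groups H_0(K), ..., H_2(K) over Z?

H_0 ≅ Z,  H_1 ≅ Z^2,  H_2 ≅ Z.

We work with the vertex ordering 1 < 2 < 3 < 4 < 5 < 6 < 7 < 8. The simplices of K, each written with vertices in increasing order, are:

  0-simplices (8): [1], [2], [3], [4], [5], [6], [7], [8]
  1-simplices (24): (24 of them)
  2-simplices (16): [1,2,3], [1,2,5], [1,3,6], [1,4,7], [1,4,8], [1,5,7], [1,6,8], [2,3,8], [2,4,7], [2,4,8], [2,5,6], [2,6,7], [3,5,7], [3,5,8], [3,6,7], [5,6,8]

so the chain groups are C_0 ≅ Z^8, C_1 ≅ Z^24, C_2 ≅ Z^16.

∂_1: C_1 → C_0 sends each edge [p,q] (with p < q) to q − p. For instance
  ∂[2,4] = [4] − [2].
The resulting 8×24 matrix has rank 7, and its Smith normal form has invariant factors (1,1,1,1,1,1,1).

Boundary ∂_2: C_2 → C_1 sends each 2-simplex [p,q,r] to [q,r] − [p,r] + [p,q]. For instance
  ∂[2,6,7] = [6,7] − [2,7] + [2,6],
  ∂[1,4,8] = [4,8] − [1,8] + [1,4].
The 24×16 boundary matrix has rank 15 and Smith normal form diag(1,1,1,1,1,1,1,1,1,1,1,1,1,1,1).

Reading off H_k = ker ∂_k / im ∂_{k+1}:

  H_0: rank C_0 − rank ∂_1 = 8 − 7 = 1, and the invariant factors of ∂_1 are all 1, so H_0 = Z.
  H_1: rank ker ∂_1 − rank ∂_2 = (24 − 7) − 15 = 2, and the invariant factors of ∂_2 are all 1, so H_1 = Z^2.
  H_2: rank ker ∂_2 − rank ∂_3 = (16 − 15) − 0 = 1, and there is no ∂_3, so H_2 = Z.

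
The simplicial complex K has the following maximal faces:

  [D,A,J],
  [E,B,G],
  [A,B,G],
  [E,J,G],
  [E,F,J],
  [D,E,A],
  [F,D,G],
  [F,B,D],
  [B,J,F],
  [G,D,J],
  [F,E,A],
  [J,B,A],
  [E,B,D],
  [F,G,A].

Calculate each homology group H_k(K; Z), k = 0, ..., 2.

K has 7 vertices, 21 edges, 14 triangles.
rank ∂_0 = 0, rank ∂_1 = 6 ⇒ b_0 = 7 − 0 − 6 = 1; all invariant factors of ∂_1 are 1 so no torsion. So H_0 = Z.
rank ∂_1 = 6, rank ∂_2 = 13 ⇒ b_1 = 21 − 6 − 13 = 2; all invariant factors of ∂_2 are 1 so no torsion. So H_1 = Z^2.
rank ∂_2 = 13, rank ∂_3 = 0 ⇒ b_2 = 14 − 13 − 0 = 1. So H_2 = Z.

H_0 = Z,  H_1 = Z^2,  H_2 = Z.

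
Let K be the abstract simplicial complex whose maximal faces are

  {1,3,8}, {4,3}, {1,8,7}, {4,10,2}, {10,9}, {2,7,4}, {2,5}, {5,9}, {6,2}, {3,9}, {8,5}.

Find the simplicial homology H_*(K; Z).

H_0 ≅ Z,  H_1 ≅ Z^4,  H_2 = 0.

Fix the vertex order 1 < 2 < 3 < 4 < 5 < 6 < 7 < 8 < 9 < 10 and write every simplex with vertices in increasing order. Then dim K = 2 and the simplices of K are:

  0-simplices (10): [1], [2], [3], [4], [5], [6], [7], [8], [9], [10]
  1-simplices (17): [1,3], [1,7], [1,8], [2,4], [2,5], [2,6], [2,7], [2,10], [3,4], [3,8], [3,9], [4,7], [4,10], [5,8], [5,9], [7,8], [9,10]
  2-simplices (4): [1,3,8], [1,7,8], [2,4,7], [2,4,10]

so the chain groups are C_0 ≅ Z^10, C_1 ≅ Z^17, C_2 ≅ Z^4.

∂_1: C_1 → C_0 is given by ∂[p,q] = [q] − [p]. For instance
  ∂[2,10] = [10] − [2].
The resulting 10×17 matrix has rank 9, and its Smith normal form has invariant factors (1,1,1,1,1,1,1,1,1).

The boundary map ∂_2: C_2 → C_1 sends each 2-simplex [p,q,r] to [q,r] − [p,r] + [p,q]. For instance
  ∂[2,4,10] = [4,10] − [2,10] + [2,4],
  ∂[2,4,7] = [4,7] − [2,7] + [2,4].
As a 17×4 matrix over Z this has rank 4, with invariant factors (1,1,1,1).

Now H_k = ker ∂_k / im ∂_{k+1}, so:

  H_0: rank C_0 − rank ∂_1 = 10 − 9 = 1, and the invariant factors of ∂_1 are all 1, so H_0 ≅ Z.
  H_1: rank ker ∂_1 − rank ∂_2 = (17 − 9) − 4 = 4, and the invariant factors of ∂_2 are all 1, so H_1 ≅ Z^4.
  H_2: rank ker ∂_2 − rank ∂_3 = (4 − 4) − 0 = 0, and there is no ∂_3, so H_2 ≅ 0.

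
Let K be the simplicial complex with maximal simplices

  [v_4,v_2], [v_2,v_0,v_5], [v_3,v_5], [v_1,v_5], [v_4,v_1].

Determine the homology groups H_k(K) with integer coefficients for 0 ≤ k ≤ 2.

H_0 ≅ Z,  H_1 ≅ Z,  H_2 = 0.

Fix the vertex order v_0 < v_1 < v_2 < v_3 < v_4 < v_5 and write every simplex with vertices in increasing order. Then dim K = 2 and the simplices of K are:

  0-simplices (6): [v_0], [v_1], [v_2], [v_3], [v_4], [v_5]
  1-simplices (7): [v_0,v_2], [v_0,v_5], [v_1,v_4], [v_1,v_5], [v_2,v_4], [v_2,v_5], [v_3,v_5]
  2-simplices (1): [v_0,v_2,v_5]

giving chain groups C_0 ≅ Z^6, C_1 ≅ Z^7, C_2 ≅ Z^1.

∂_1: C_1 → C_0 is given by ∂[p,q] = [q] − [p]. For instance
  ∂[v_2,v_4] = [v_4] − [v_2].
The 6×7 boundary matrix has rank 5 and Smith normal form diag(1,1,1,1,1).

Boundary ∂_2: C_2 → C_1 sends each 2-simplex [p,q,r] to [q,r] − [p,r] + [p,q]. For instance
  ∂[v_0,v_2,v_5] = [v_2,v_5] − [v_0,v_5] + [v_0,v_2].
The resulting 7×1 matrix has rank 1, and its Smith normal form has invariant factors (1).

Reading off H_k = ker ∂_k / im ∂_{k+1}:

  H_0: rank C_0 − rank ∂_1 = 6 − 5 = 1, and the invariant factors of ∂_1 are all 1, so H_0 = Z.
  H_1: rank ker ∂_1 − rank ∂_2 = (7 − 5) − 1 = 1, and the invariant factors of ∂_2 are all 1, so H_1 = Z.
  H_2: rank ker ∂_2 − rank ∂_3 = (1 − 1) − 0 = 0, and there is no ∂_3, so H_2 = 0.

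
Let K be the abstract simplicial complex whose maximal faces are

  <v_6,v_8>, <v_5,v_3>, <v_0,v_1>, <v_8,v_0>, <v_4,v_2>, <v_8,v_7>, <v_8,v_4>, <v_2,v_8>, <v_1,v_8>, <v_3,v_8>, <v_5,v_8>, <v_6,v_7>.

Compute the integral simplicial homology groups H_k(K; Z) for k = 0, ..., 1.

We work with the vertex ordering v_0 < v_1 < v_2 < v_3 < v_4 < v_5 < v_6 < v_7 < v_8. The simplices of K, each written with vertices in increasing order, are:

  0-simplices (9): [v_0], [v_1], [v_2], [v_3], [v_4], [v_5], [v_6], [v_7], [v_8]
  1-simplices (12): [v_0,v_1], [v_0,v_8], [v_1,v_8], [v_2,v_4], [v_2,v_8], [v_3,v_5], [v_3,v_8], [v_4,v_8], [v_5,v_8], [v_6,v_7], [v_6,v_8], [v_7,v_8]

so the chain groups are C_0 ≅ Z^9, C_1 ≅ Z^12.

Boundary ∂_1: C_1 → C_0 maps an edge to its endpoints' difference, ∂[p,q] = q − p. For instance
  ∂[v_5,v_8] = [v_8] − [v_5].
The 9×12 boundary matrix has rank 8 and Smith normal form diag(1,1,1,1,1,1,1,1).

Computing H_k = (kernel of ∂_k) / (image of ∂_{k+1}):

  H_0: rank C_0 − rank ∂_1 = 9 − 8 = 1, and the invariant factors of ∂_1 are all 1, so H_0 = Z.
  H_1: rank ker ∂_1 − rank ∂_2 = (12 − 8) − 0 = 4, and there is no ∂_2, so H_1 = Z^4.

As a check, the Euler characteristic is 9 − 12 = -3, which agrees with 1 − 4 = -3.

H_0 = Z,  H_1 = Z^4.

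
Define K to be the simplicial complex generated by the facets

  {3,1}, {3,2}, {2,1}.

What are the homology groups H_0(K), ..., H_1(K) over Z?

H_0 ≅ Z,  H_1 ≅ Z.

Fix the vertex order 1 < 2 < 3 and write every simplex with vertices in increasing order. Then dim K = 1 and the simplices of K are:

  0-simplices (3): [1], [2], [3]
  1-simplices (3): [1,2], [1,3], [2,3]

so the chain groups are C_0 ≅ Z^3, C_1 ≅ Z^3.

The boundary map ∂_1: C_1 → C_0 sends each edge [p,q] (with p < q) to q − p.
This gives a 3×3 integer matrix of rank 2; reducing to Smith normal form yields diagonal entries (1,1).

Computing H_k = (kernel of ∂_k) / (image of ∂_{k+1}):

  H_0: rank C_0 − rank ∂_1 = 3 − 2 = 1, and the invariant factors of ∂_1 are all 1, so H_0 = Z.
  H_1: rank ker ∂_1 − rank ∂_2 = (3 − 2) − 0 = 1, and there is no ∂_2, so H_1 = Z.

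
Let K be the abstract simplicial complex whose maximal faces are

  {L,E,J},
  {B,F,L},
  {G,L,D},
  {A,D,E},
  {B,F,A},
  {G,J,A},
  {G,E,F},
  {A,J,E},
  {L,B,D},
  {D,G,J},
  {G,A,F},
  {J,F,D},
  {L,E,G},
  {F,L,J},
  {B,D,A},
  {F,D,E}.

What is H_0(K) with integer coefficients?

H_0 ≅ Z.

Take the total order A < B < D < E < F < G < J < L on the vertex set. Then K (dimension 2) consists of the simplices:

  0-simplices (8): A, B, D, E, F, G, J, L
  1-simplices (24): AB, AD, AE, AF, AG, AJ, BD, BF, BL, DE, DF, DG, DJ, DL, EF, EG, EJ, EL, FG, FJ, FL, GJ, GL, JL
  2-simplices (16): ABD, ABF, ADE, AEJ, AFG, AGJ, BDL, BFL, DEF, DFJ, DGJ, DGL, EFG, EGL, EJL, FJL

Hence C_0 ≅ Z^8, C_1 ≅ Z^24, C_2 ≅ Z^16.

The boundary map ∂_1: C_1 → C_0 sends each edge [p,q] (with p < q) to q − p. For instance
  ∂AE = E − A.
This gives a 8×24 integer matrix of rank 7; reducing to Smith normal form yields diagonal entries (1,1,1,1,1,1,1).

Boundary ∂_2: C_2 → C_1 maps a triangle to the signed sum of its edges. For instance
  ∂DFJ = FJ − DJ + DF,
  ∂EJL = JL − EL + EJ.
The resulting 24×16 matrix has rank 15, and its Smith normal form has invariant factors (1,1,1,1,1,1,1,1,1,1,1,1,1,1,1).

Now H_k = ker ∂_k / im ∂_{k+1}, so:

  H_0: rank C_0 − rank ∂_1 = 8 − 7 = 1, and the invariant factors of ∂_1 are all 1, so H_0 = Z.

(K is a triangulation of the torus T^2.)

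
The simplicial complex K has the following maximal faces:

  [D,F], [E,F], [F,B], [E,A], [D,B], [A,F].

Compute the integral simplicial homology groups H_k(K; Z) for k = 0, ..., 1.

H_0 ≅ Z,  H_1 ≅ Z^2.

K has 5 vertices, 6 edges.
rank ∂_0 = 0, rank ∂_1 = 4 ⇒ b_0 = 5 − 0 − 4 = 1; all invariant factors of ∂_1 are 1 so no torsion. So H_0 ≅ Z.
rank ∂_1 = 4, rank ∂_2 = 0 ⇒ b_1 = 6 − 4 − 0 = 2. So H_1 ≅ Z^2.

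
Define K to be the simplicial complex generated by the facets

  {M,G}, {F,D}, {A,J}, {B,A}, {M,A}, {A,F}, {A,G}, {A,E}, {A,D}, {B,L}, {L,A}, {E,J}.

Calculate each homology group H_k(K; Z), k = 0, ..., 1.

H_0 = Z,  H_1 = Z^4.

Fix the vertex order A < B < D < E < F < G < J < L < M and write every simplex with vertices in increasing order. Then dim K = 1 and the simplices of K are:

  0-simplices (9): A, B, D, E, F, G, J, L, M
  1-simplices (12): AB, AD, AE, AF, AG, AJ, AL, AM, BL, DF, EJ, GM

giving chain groups C_0 ≅ Z^9, C_1 ≅ Z^12.

The boundary map ∂_1: C_1 → C_0 is given by ∂[p,q] = [q] − [p]. For instance
  ∂BL = L − B.
The resulting 9×12 matrix has rank 8, and its Smith normal form has invariant factors (1,1,1,1,1,1,1,1).

Now H_k = ker ∂_k / im ∂_{k+1}, so:

  H_0: rank C_0 − rank ∂_1 = 9 − 8 = 1, and the invariant factors of ∂_1 are all 1, so H_0 = Z.
  H_1: rank ker ∂_1 − rank ∂_2 = (12 − 8) − 0 = 4, and there is no ∂_2, so H_1 = Z^4.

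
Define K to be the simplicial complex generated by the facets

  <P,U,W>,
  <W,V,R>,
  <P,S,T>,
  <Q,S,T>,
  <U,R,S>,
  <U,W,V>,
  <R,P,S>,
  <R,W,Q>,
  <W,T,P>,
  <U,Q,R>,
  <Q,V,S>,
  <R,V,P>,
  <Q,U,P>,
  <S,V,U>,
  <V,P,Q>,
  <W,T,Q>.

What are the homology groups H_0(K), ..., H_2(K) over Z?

Order the vertices as P < Q < R < S < T < U < V < W. Listing each simplex with vertices in this order, K has dimension 2 with simplices:

  0-simplices (8): P, Q, R, S, T, U, V, W
  1-simplices (24): PQ, PR, PS, PT, PU, PV, PW, QR, QS, QT, QU, QV, QW, RS, RU, RV, RW, ST, SU, SV, TW, UV, UW, VW
  2-simplices (16): PQU, PQV, PRS, PRV, PST, PTW, PUW, QRU, QRW, QST, QSV, QTW, RSU, RVW, SUV, UVW

giving chain groups C_0 ≅ Z^8, C_1 ≅ Z^24, C_2 ≅ Z^16.

The boundary map ∂_1: C_1 → C_0 sends each edge [p,q] (with p < q) to q − p.
The 8×24 boundary matrix has rank 7 and Smith normal form diag(1,1,1,1,1,1,1).

Boundary ∂_2: C_2 → C_1 sends each 2-simplex [p,q,r] to [q,r] − [p,r] + [p,q]. For instance
  ∂PQV = QV − PV + PQ,
  ∂QTW = TW − QW + QT.
The resulting 24×16 matrix has rank 15, and its Smith normal form has invariant factors (1,1,1,1,1,1,1,1,1,1,1,1,1,1,1).

Reading off H_k = ker ∂_k / im ∂_{k+1}:

  H_0: rank C_0 − rank ∂_1 = 8 − 7 = 1, and the invariant factors of ∂_1 are all 1, so H_0 = Z.
  H_1: rank ker ∂_1 − rank ∂_2 = (24 − 7) − 15 = 2, and the invariant factors of ∂_2 are all 1, so H_1 = Z^2.
  H_2: rank ker ∂_2 − rank ∂_3 = (16 − 15) − 0 = 1, and there is no ∂_3, so H_2 = Z.

H_0 ≅ Z,  H_1 ≅ Z^2,  H_2 ≅ Z.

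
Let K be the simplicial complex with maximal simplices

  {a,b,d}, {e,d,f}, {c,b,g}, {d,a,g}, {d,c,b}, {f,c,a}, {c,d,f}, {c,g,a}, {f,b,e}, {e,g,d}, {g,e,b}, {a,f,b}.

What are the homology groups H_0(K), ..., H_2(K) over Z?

Fix the vertex order a < b < c < d < e < f < g and write every simplex with vertices in increasing order. Then dim K = 2 and the simplices of K are:

  0-simplices (7): a, b, c, d, e, f, g
  1-simplices (18): ab, ac, ad, af, ag, bc, bd, be, bf, bg, cd, cf, cg, de, df, dg, ef, eg
  2-simplices (12): abd, abf, acf, acg, adg, bcd, bcg, bef, beg, cdf, def, deg

giving chain groups C_0 ≅ Z^7, C_1 ≅ Z^18, C_2 ≅ Z^12.

∂_1: C_1 → C_0 is given by ∂[p,q] = [q] − [p]. For instance
  ∂df = f − d.
This gives a 7×18 integer matrix of rank 6; reducing to Smith normal form yields diagonal entries (1,1,1,1,1,1).

The boundary map ∂_2: C_2 → C_1 sends each 2-simplex [p,q,r] to [q,r] − [p,r] + [p,q]. For instance
  ∂abf = bf − af + ab,
  ∂acg = cg − ag + ac.
The 18×12 boundary matrix has rank 12 and Smith normal form diag(1,1,1,1,1,1,1,1,1,1,1,2).

Computing H_k = (kernel of ∂_k) / (image of ∂_{k+1}):

  H_0: rank C_0 − rank ∂_1 = 7 − 6 = 1, and the invariant factors of ∂_1 are all 1, so H_0 ≅ Z.
  H_1: rank ker ∂_1 − rank ∂_2 = (18 − 6) − 12 = 0, and ∂_2 has invariant factor 2 > 1, so H_1 ≅ Z/2Z.
  H_2: rank ker ∂_2 − rank ∂_3 = (12 − 12) − 0 = 0, and there is no ∂_3, so H_2 ≅ 0.

(K is a triangulation of the real projective plane RP^2.)

H_0 ≅ Z,  H_1 ≅ Z/2Z,  H_2 = 0.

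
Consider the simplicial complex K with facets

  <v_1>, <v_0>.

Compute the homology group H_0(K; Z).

H_0 ≅ Z^2.

We work with the vertex ordering v_0 < v_1. The simplices of K, each written with vertices in increasing order, are:

  0-simplices (2): [v_0], [v_1]

so the chain groups are C_0 ≅ Z^2.

Now H_k = ker ∂_k / im ∂_{k+1}, so:

  H_0: rank C_0 − rank ∂_1 = 2 − 0 = 2, and there is no ∂_1, so H_0 = Z^2.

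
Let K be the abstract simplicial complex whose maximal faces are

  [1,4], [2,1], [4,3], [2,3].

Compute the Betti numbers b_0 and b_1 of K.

b_0 = 1, b_1 = 1.

Fix the vertex order 1 < 2 < 3 < 4 and write every simplex with vertices in increasing order. Then dim K = 1 and the simplices of K are:

  0-simplices (4): [1], [2], [3], [4]
  1-simplices (4): [1,2], [1,4], [2,3], [3,4]

giving chain groups C_0 ≅ Z^4, C_1 ≅ Z^4.

The boundary map ∂_1: C_1 → C_0 maps an edge to its endpoints' difference, ∂[p,q] = q − p.
As a 4×4 matrix over Z this has rank 3, with invariant factors (1,1,1).

From H_k ≅ ker(∂_k) / im(∂_{k+1}) we obtain:

  H_0: rank C_0 − rank ∂_1 = 4 − 3 = 1, and the invariant factors of ∂_1 are all 1, so H_0 = Z.
  H_1: rank ker ∂_1 − rank ∂_2 = (4 − 3) − 0 = 1, and there is no ∂_2, so H_1 = Z.

Hence the Betti numbers are b_0 = 1, b_1 = 1.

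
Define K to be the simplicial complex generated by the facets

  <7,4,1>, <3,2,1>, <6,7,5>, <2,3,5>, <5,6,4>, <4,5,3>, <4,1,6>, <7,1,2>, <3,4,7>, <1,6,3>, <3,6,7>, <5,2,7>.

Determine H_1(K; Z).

H_1 ≅ Z/2.

Fix the vertex order 1 < 2 < 3 < 4 < 5 < 6 < 7 and write every simplex with vertices in increasing order. Then dim K = 2 and the simplices of K are:

  0-simplices (7): [1], [2], [3], [4], [5], [6], [7]
  1-simplices (18): [1,2], [1,3], [1,4], [1,6], [1,7], [2,3], [2,5], [2,7], [3,4], [3,5], [3,6], [3,7], [4,5], [4,6], [4,7], [5,6], [5,7], [6,7]
  2-simplices (12): [1,2,3], [1,2,7], [1,3,6], [1,4,6], [1,4,7], [2,3,5], [2,5,7], [3,4,5], [3,4,7], [3,6,7], [4,5,6], [5,6,7]

so the chain groups are C_0 ≅ Z^7, C_1 ≅ Z^18, C_2 ≅ Z^12.

∂_1: C_1 → C_0 maps an edge to its endpoints' difference, ∂[p,q] = q − p.
This gives a 7×18 integer matrix of rank 6; reducing to Smith normal form yields diagonal entries (1,1,1,1,1,1).

The boundary map ∂_2: C_2 → C_1 maps a triangle to the signed sum of its edges. For instance
  ∂[2,5,7] = [5,7] − [2,7] + [2,5],
  ∂[5,6,7] = [6,7] − [5,7] + [5,6].
As a 18×12 matrix over Z this has rank 12, with invariant factors (1,1,1,1,1,1,1,1,1,1,1,2).

From H_k ≅ ker(∂_k) / im(∂_{k+1}) we obtain:

  H_1: rank ker ∂_1 − rank ∂_2 = (18 − 6) − 12 = 0, and ∂_2 has invariant factor 2 > 1, so H_1 = Z/2.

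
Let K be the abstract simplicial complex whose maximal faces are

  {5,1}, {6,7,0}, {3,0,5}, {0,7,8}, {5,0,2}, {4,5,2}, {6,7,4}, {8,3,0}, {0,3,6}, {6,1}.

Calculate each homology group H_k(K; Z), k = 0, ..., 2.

H_0 = Z,  H_1 = Z^2,  H_2 = 0.

Take the total order 0 < 1 < 2 < 3 < 4 < 5 < 6 < 7 < 8 on the vertex set. Then K (dimension 2) consists of the simplices:

  0-simplices (9): [0], [1], [2], [3], [4], [5], [6], [7], [8]
  1-simplices (18): [0,2], [0,3], [0,5], [0,6], [0,7], [0,8], [1,5], [1,6], [2,4], [2,5], [3,5], [3,6], [3,8], [4,5], [4,6], [4,7], [6,7], [7,8]
  2-simplices (8): [0,2,5], [0,3,5], [0,3,6], [0,3,8], [0,6,7], [0,7,8], [2,4,5], [4,6,7]

so the chain groups are C_0 ≅ Z^9, C_1 ≅ Z^18, C_2 ≅ Z^8.

The boundary map ∂_1: C_1 → C_0 is given by ∂[p,q] = [q] − [p]. For instance
  ∂[4,6] = [6] − [4].
As a 9×18 matrix over Z this has rank 8, with invariant factors (1,1,1,1,1,1,1,1).

∂_2: C_2 → C_1 acts by ∂[p,q,r] = [q,r] − [p,r] + [p,q]. For instance
  ∂[0,2,5] = [2,5] − [0,5] + [0,2],
  ∂[4,6,7] = [6,7] − [4,7] + [4,6].
As a 18×8 matrix over Z this has rank 8, with invariant factors (1,1,1,1,1,1,1,1).

Reading off H_k = ker ∂_k / im ∂_{k+1}:

  H_0: rank C_0 − rank ∂_1 = 9 − 8 = 1, and the invariant factors of ∂_1 are all 1, so H_0 ≅ Z.
  H_1: rank ker ∂_1 − rank ∂_2 = (18 − 8) − 8 = 2, and the invariant factors of ∂_2 are all 1, so H_1 ≅ Z^2.
  H_2: rank ker ∂_2 − rank ∂_3 = (8 − 8) − 0 = 0, and there is no ∂_3, so H_2 ≅ 0.

As a check, the Euler characteristic is 9 − 18 + 8 = -1, which agrees with 1 − 2 + 0 = -1.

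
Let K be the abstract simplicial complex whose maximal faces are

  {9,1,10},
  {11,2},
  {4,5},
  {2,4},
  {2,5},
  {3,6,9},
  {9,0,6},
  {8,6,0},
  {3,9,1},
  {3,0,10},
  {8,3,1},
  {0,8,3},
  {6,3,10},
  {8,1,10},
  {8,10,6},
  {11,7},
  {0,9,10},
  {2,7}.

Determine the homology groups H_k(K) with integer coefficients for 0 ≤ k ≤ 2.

H_0 = Z^2,  H_1 = Z^2 ⊕ Z/2,  H_2 = 0.

Order the vertices as 0 < 1 < 2 < 3 < 4 < 5 < 6 < 7 < 8 < 9 < 10 < 11. Listing each simplex with vertices in this order, K has dimension 2 with simplices:

  0-simplices (12): [0], [1], [2], [3], [4], [5], [6], [7], [8], [9], [10], [11]
  1-simplices (24): (24 of them)
  2-simplices (12): [0,3,8], [0,3,10], [0,6,8], [0,6,9], [0,9,10], [1,3,8], [1,3,9], [1,8,10], [1,9,10], [3,6,9], [3,6,10], [6,8,10]

so the chain groups are C_0 ≅ Z^12, C_1 ≅ Z^24, C_2 ≅ Z^12.

The boundary map ∂_1: C_1 → C_0 is given by ∂[p,q] = [q] − [p]. For instance
  ∂[7,11] = [11] − [7].
The resulting 12×24 matrix has rank 10, and its Smith normal form has invariant factors (1,1,1,1,1,1,1,1,1,1).

∂_2: C_2 → C_1 acts by ∂[p,q,r] = [q,r] − [p,r] + [p,q]. For instance
  ∂[3,6,9] = [6,9] − [3,9] + [3,6],
  ∂[6,8,10] = [8,10] − [6,10] + [6,8].
As a 24×12 matrix over Z this has rank 12, with invariant factors (1,1,1,1,1,1,1,1,1,1,1,2).

Reading off H_k = ker ∂_k / im ∂_{k+1}:

  H_0: rank C_0 − rank ∂_1 = 12 − 10 = 2, and the invariant factors of ∂_1 are all 1, so H_0 = Z^2.
  H_1: rank ker ∂_1 − rank ∂_2 = (24 − 10) − 12 = 2, and ∂_2 has invariant factor 2 > 1, so H_1 = Z^2 ⊕ Z/2.
  H_2: rank ker ∂_2 − rank ∂_3 = (12 − 12) − 0 = 0, and there is no ∂_3, so H_2 = 0.

As a check, the Euler characteristic is 12 − 24 + 12 = 0, which agrees with 2 − 2 + 0 = 0.
(K is a triangulation of the disjoint union of a wedge of 2 circles and the real projective plane RP^2.)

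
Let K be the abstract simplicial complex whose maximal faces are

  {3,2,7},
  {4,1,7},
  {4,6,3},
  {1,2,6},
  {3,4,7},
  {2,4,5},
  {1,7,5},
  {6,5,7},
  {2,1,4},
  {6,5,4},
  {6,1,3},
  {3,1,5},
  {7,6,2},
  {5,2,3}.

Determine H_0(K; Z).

H_0 = Z.

We work with the vertex ordering 1 < 2 < 3 < 4 < 5 < 6 < 7. The simplices of K, each written with vertices in increasing order, are:

  0-simplices (7): [1], [2], [3], [4], [5], [6], [7]
  1-simplices (21): [1,2], [1,3], [1,4], [1,5], [1,6], [1,7], [2,3], [2,4], [2,5], [2,6], [2,7], [3,4], [3,5], [3,6], [3,7], [4,5], [4,6], [4,7], [5,6], [5,7], [6,7]
  2-simplices (14): [1,2,4], [1,2,6], [1,3,5], [1,3,6], [1,4,7], [1,5,7], [2,3,5], [2,3,7], [2,4,5], [2,6,7], [3,4,6], [3,4,7], [4,5,6], [5,6,7]

giving chain groups C_0 ≅ Z^7, C_1 ≅ Z^21, C_2 ≅ Z^14.

The boundary map ∂_1: C_1 → C_0 maps an edge to its endpoints' difference, ∂[p,q] = q − p. For instance
  ∂[2,4] = [4] − [2].
This gives a 7×21 integer matrix of rank 6; reducing to Smith normal form yields diagonal entries (1,1,1,1,1,1).

∂_2: C_2 → C_1 acts by ∂[p,q,r] = [q,r] − [p,r] + [p,q]. For instance
  ∂[4,5,6] = [5,6] − [4,6] + [4,5],
  ∂[1,3,5] = [3,5] − [1,5] + [1,3].
This gives a 21×14 integer matrix of rank 13; reducing to Smith normal form yields diagonal entries (1,1,1,1,1,1,1,1,1,1,1,1,1).

Computing H_k = (kernel of ∂_k) / (image of ∂_{k+1}):

  H_0: rank C_0 − rank ∂_1 = 7 − 6 = 1, and the invariant factors of ∂_1 are all 1, so H_0 = Z.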